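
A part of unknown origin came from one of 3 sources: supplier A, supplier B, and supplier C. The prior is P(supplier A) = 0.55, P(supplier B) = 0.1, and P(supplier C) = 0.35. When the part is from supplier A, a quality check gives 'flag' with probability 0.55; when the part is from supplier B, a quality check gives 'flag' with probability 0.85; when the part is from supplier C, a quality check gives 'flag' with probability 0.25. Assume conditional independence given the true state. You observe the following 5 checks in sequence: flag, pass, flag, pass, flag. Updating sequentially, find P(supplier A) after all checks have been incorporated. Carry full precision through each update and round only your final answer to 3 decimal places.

After 'flag': normaliser = 0.55·0.5500 + 0.85·0.1000 + 0.25·0.3500; P(supplier A) ≈ 0.6368, P(supplier B) ≈ 0.1789, P(supplier C) ≈ 0.1842
After 'pass': normaliser = 0.45·0.6368 + 0.15·0.1789 + 0.75·0.1842; P(supplier A) ≈ 0.6346, P(supplier B) ≈ 0.0594, P(supplier C) ≈ 0.3059
After 'flag': normaliser = 0.55·0.6346 + 0.85·0.0594 + 0.25·0.3059; P(supplier A) ≈ 0.7332, P(supplier B) ≈ 0.1061, P(supplier C) ≈ 0.1607
After 'pass': normaliser = 0.45·0.7332 + 0.15·0.1061 + 0.75·0.1607; P(supplier A) ≈ 0.7075, P(supplier B) ≈ 0.0341, P(supplier C) ≈ 0.2584
After 'flag': normaliser = 0.55·0.7075 + 0.85·0.0341 + 0.25·0.2584; P(supplier A) ≈ 0.8061, P(supplier B) ≈ 0.0601, P(supplier C) ≈ 0.1338

0.806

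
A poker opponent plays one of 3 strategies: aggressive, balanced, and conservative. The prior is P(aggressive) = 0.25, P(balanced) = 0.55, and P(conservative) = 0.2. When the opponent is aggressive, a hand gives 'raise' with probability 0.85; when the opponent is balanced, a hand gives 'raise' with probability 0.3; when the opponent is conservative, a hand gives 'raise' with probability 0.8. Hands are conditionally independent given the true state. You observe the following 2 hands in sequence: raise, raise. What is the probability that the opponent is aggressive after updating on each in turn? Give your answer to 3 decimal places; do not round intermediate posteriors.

0.504

After 'raise': normaliser = 0.85·0.2500 + 0.3·0.5500 + 0.8·0.2000; P(aggressive) ≈ 0.3953, P(balanced) ≈ 0.3070, P(conservative) ≈ 0.2977
After 'raise': normaliser = 0.85·0.3953 + 0.3·0.3070 + 0.8·0.2977; P(aggressive) ≈ 0.5044, P(balanced) ≈ 0.1382, P(conservative) ≈ 0.3574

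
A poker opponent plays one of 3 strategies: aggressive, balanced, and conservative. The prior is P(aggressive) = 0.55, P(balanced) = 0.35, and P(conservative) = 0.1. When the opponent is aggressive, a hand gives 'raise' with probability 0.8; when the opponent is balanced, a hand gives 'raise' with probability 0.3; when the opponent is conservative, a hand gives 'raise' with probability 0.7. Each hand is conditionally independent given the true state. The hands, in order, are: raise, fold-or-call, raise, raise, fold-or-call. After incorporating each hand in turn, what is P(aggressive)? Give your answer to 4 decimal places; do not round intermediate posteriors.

After 'raise': normaliser = 0.8·0.5500 + 0.3·0.3500 + 0.7·0.1000; P(aggressive) ≈ 0.7154, P(balanced) ≈ 0.1707, P(conservative) ≈ 0.1138
After 'fold-or-call': normaliser = 0.2·0.7154 + 0.7·0.1707 + 0.3·0.1138; P(aggressive) ≈ 0.4822, P(balanced) ≈ 0.4027, P(conservative) ≈ 0.1151
After 'raise': normaliser = 0.8·0.4822 + 0.3·0.4027 + 0.7·0.1151; P(aggressive) ≈ 0.6570, P(balanced) ≈ 0.2058, P(conservative) ≈ 0.1372
After 'raise': normaliser = 0.8·0.6570 + 0.3·0.2058 + 0.7·0.1372; P(aggressive) ≈ 0.7691, P(balanced) ≈ 0.0903, P(conservative) ≈ 0.1405
After 'fold-or-call': normaliser = 0.2·0.7691 + 0.7·0.0903 + 0.3·0.1405; P(aggressive) ≈ 0.5934, P(balanced) ≈ 0.2439, P(conservative) ≈ 0.1626

0.5934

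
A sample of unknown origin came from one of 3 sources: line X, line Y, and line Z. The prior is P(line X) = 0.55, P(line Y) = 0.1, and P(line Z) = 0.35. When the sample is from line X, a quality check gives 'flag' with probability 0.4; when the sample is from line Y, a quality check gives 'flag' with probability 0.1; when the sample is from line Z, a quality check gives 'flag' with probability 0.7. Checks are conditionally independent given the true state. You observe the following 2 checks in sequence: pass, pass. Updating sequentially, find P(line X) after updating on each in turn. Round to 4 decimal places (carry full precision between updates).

Apply Bayes' rule sequentially, carrying P(line X) forward.
After 'pass': normaliser = 0.6·0.5500 + 0.9·0.1000 + 0.3·0.3500; P(line X) ≈ 0.6286, P(line Y) ≈ 0.1714, P(line Z) ≈ 0.2000
After 'pass': normaliser = 0.6·0.6286 + 0.9·0.1714 + 0.3·0.2000; P(line X) ≈ 0.6377, P(line Y) ≈ 0.2609, P(line Z) ≈ 0.1014

0.6377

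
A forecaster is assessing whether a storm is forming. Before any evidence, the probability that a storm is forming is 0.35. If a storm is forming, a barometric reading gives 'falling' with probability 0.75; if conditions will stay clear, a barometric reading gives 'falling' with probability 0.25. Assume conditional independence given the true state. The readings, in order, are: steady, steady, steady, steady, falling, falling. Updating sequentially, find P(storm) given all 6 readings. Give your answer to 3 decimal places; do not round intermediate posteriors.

0.056

After 'steady': P(storm) = 0.25·0.3500 / (0.25·0.3500 + 0.75·0.6500) ≈ 0.1522
After 'steady': P(storm) = 0.25·0.1522 / (0.25·0.1522 + 0.75·0.8478) ≈ 0.0565
After 'steady': P(storm) = 0.25·0.0565 / (0.25·0.0565 + 0.75·0.9435) ≈ 0.0196
After 'steady': P(storm) = 0.25·0.0196 / (0.25·0.0196 + 0.75·0.9804) ≈ 0.0066
After 'falling': P(storm) = 0.75·0.0066 / (0.75·0.0066 + 0.25·0.9934) ≈ 0.0196
After 'falling': P(storm) = 0.75·0.0196 / (0.75·0.0196 + 0.25·0.9804) ≈ 0.0565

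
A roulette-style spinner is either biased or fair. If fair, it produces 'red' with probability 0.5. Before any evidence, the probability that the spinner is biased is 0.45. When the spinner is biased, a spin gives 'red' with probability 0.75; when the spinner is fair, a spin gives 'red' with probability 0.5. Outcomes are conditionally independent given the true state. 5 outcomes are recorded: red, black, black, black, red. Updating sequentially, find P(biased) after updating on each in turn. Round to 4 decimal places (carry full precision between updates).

0.1871

Apply Bayes' rule sequentially, carrying P(biased) forward.
After 'red': P(biased) = 0.75·0.4500 / (0.75·0.4500 + 0.5·0.5500) ≈ 0.5510
After 'black': P(biased) = 0.25·0.5510 / (0.25·0.5510 + 0.5·0.4490) ≈ 0.3803
After 'black': P(biased) = 0.25·0.3803 / (0.25·0.3803 + 0.5·0.6197) ≈ 0.2348
After 'black': P(biased) = 0.25·0.2348 / (0.25·0.2348 + 0.5·0.7652) ≈ 0.1330
After 'red': P(biased) = 0.75·0.1330 / (0.75·0.1330 + 0.5·0.8670) ≈ 0.1871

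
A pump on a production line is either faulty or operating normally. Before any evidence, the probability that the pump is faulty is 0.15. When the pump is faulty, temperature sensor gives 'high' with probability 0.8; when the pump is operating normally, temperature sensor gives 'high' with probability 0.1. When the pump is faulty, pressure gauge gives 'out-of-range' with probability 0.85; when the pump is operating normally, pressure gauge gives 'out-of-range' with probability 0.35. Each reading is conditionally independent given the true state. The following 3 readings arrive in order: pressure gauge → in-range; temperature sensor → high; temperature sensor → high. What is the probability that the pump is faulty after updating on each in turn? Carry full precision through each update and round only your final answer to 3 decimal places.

0.723

After pressure gauge='in-range': P(faulty) = 0.15·0.1500 / (0.15·0.1500 + 0.65·0.8500) ≈ 0.0391
After temperature sensor='high': P(faulty) = 0.8·0.0391 / (0.8·0.0391 + 0.1·0.9609) ≈ 0.2457
After temperature sensor='high': P(faulty) = 0.8·0.2457 / (0.8·0.2457 + 0.1·0.7543) ≈ 0.7227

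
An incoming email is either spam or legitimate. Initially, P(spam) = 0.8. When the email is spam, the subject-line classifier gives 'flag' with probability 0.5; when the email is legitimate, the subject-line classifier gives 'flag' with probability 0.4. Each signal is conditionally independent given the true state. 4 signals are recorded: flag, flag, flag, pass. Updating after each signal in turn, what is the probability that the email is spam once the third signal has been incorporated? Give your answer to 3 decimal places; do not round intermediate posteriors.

0.887

After 'flag': P(spam) = 0.5·0.8000 / (0.5·0.8000 + 0.4·0.2000) ≈ 0.8333
After 'flag': P(spam) = 0.5·0.8333 / (0.5·0.8333 + 0.4·0.1667) ≈ 0.8621
After 'flag': P(spam) = 0.5·0.8621 / (0.5·0.8621 + 0.4·0.1379) ≈ 0.8865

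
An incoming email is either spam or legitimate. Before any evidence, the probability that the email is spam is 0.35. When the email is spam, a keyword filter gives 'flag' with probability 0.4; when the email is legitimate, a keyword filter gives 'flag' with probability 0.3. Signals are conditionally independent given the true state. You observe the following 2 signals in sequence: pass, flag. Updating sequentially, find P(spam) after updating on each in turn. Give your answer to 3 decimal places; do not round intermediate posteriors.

0.381

After 'pass': P(spam) = 0.6·0.3500 / (0.6·0.3500 + 0.7·0.6500) ≈ 0.3158
After 'flag': P(spam) = 0.4·0.3158 / (0.4·0.3158 + 0.3·0.6842) ≈ 0.3810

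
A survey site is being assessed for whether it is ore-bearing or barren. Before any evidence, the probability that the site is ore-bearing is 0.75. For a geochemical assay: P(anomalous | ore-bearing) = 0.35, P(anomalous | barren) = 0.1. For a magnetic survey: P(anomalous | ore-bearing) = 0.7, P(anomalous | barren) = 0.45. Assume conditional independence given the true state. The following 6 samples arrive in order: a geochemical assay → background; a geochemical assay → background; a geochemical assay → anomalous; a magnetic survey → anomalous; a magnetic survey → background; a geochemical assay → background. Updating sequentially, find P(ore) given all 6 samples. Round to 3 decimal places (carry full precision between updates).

After a geochemical assay='background': P(ore) = 0.65·0.7500 / (0.65·0.7500 + 0.9·0.2500) ≈ 0.6842
After a geochemical assay='background': P(ore) = 0.65·0.6842 / (0.65·0.6842 + 0.9·0.3158) ≈ 0.6101
After a geochemical assay='anomalous': P(ore) = 0.35·0.6101 / (0.35·0.6101 + 0.1·0.3899) ≈ 0.8456
After a magnetic survey='anomalous': P(ore) = 0.7·0.8456 / (0.7·0.8456 + 0.45·0.1544) ≈ 0.8950
After a magnetic survey='background': P(ore) = 0.3·0.8950 / (0.3·0.8950 + 0.55·0.1050) ≈ 0.8229
After a geochemical assay='background': P(ore) = 0.65·0.8229 / (0.65·0.8229 + 0.9·0.1771) ≈ 0.7704

0.770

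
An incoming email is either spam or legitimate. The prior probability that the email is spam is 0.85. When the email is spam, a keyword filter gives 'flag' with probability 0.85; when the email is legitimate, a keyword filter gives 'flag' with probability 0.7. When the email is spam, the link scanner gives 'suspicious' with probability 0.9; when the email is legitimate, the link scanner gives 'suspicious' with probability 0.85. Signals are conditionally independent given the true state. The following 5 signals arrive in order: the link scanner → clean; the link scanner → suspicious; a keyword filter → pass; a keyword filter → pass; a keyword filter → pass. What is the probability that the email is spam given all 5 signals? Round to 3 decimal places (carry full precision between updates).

0.333

After the link scanner='clean': P(spam) = 0.1·0.8500 / (0.1·0.8500 + 0.15·0.1500) ≈ 0.7907
After the link scanner='suspicious': P(spam) = 0.9·0.7907 / (0.9·0.7907 + 0.85·0.2093) ≈ 0.8000
After a keyword filter='pass': P(spam) = 0.15·0.8000 / (0.15·0.8000 + 0.3·0.2000) ≈ 0.6667
After a keyword filter='pass': P(spam) = 0.15·0.6667 / (0.15·0.6667 + 0.3·0.3333) ≈ 0.5000
After a keyword filter='pass': P(spam) = 0.15·0.5000 / (0.15·0.5000 + 0.3·0.5000) ≈ 0.3333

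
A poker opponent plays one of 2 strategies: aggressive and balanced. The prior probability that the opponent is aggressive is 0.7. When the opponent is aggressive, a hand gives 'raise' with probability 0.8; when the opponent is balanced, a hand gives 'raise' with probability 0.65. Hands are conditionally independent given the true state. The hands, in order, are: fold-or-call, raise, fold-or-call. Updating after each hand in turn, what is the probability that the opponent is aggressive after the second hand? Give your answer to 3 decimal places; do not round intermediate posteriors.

Apply Bayes' rule sequentially, carrying P(aggressive) forward.
After 'fold-or-call': P(aggressive) = 0.2·0.7000 / (0.2·0.7000 + 0.35·0.3000) ≈ 0.5714
After 'raise': P(aggressive) = 0.8·0.5714 / (0.8·0.5714 + 0.65·0.4286) ≈ 0.6214

0.621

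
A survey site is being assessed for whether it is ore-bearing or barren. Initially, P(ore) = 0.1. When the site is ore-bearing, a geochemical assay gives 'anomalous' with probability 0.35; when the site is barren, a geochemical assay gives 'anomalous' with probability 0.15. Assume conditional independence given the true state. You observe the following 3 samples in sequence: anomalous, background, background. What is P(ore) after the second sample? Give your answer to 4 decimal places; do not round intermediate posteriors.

0.1655

After 'anomalous': P(ore) = 0.35·0.1000 / (0.35·0.1000 + 0.15·0.9000) ≈ 0.2059
After 'background': P(ore) = 0.65·0.2059 / (0.65·0.2059 + 0.85·0.7941) ≈ 0.1655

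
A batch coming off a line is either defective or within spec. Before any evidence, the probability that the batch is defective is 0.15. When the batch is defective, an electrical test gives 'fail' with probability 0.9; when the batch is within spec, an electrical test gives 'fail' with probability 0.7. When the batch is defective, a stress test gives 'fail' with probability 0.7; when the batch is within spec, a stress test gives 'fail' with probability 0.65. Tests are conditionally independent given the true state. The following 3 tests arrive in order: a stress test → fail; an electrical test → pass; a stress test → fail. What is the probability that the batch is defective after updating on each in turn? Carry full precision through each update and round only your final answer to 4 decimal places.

After a stress test='fail': P(defective) = 0.7·0.1500 / (0.7·0.1500 + 0.65·0.8500) ≈ 0.1597
After an electrical test='pass': P(defective) = 0.1·0.1597 / (0.1·0.1597 + 0.3·0.8403) ≈ 0.0596
After a stress test='fail': P(defective) = 0.7·0.0596 / (0.7·0.0596 + 0.65·0.9404) ≈ 0.0639

0.0639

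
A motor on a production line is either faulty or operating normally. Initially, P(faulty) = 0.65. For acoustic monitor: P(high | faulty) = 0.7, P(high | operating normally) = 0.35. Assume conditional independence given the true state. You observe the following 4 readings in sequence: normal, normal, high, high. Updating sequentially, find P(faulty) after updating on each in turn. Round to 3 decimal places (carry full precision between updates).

0.613

After 'normal': P(faulty) = 0.3·0.6500 / (0.3·0.6500 + 0.65·0.3500) ≈ 0.4615
After 'normal': P(faulty) = 0.3·0.4615 / (0.3·0.4615 + 0.65·0.5385) ≈ 0.2835
After 'high': P(faulty) = 0.7·0.2835 / (0.7·0.2835 + 0.35·0.7165) ≈ 0.4417
After 'high': P(faulty) = 0.7·0.4417 / (0.7·0.4417 + 0.35·0.5583) ≈ 0.6128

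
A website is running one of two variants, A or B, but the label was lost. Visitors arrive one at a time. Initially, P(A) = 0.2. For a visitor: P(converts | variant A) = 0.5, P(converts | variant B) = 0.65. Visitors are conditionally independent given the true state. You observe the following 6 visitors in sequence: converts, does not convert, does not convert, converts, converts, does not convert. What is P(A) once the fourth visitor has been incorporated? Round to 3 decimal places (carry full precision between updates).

0.232

Each posterior becomes the prior for the next update.
After 'converts': P(A) = 0.5·0.2000 / (0.5·0.2000 + 0.65·0.8000) ≈ 0.1613
After 'does not convert': P(A) = 0.5·0.1613 / (0.5·0.1613 + 0.35·0.8387) ≈ 0.2155
After 'does not convert': P(A) = 0.5·0.2155 / (0.5·0.2155 + 0.35·0.7845) ≈ 0.2818
After 'converts': P(A) = 0.5·0.2818 / (0.5·0.2818 + 0.65·0.7182) ≈ 0.2319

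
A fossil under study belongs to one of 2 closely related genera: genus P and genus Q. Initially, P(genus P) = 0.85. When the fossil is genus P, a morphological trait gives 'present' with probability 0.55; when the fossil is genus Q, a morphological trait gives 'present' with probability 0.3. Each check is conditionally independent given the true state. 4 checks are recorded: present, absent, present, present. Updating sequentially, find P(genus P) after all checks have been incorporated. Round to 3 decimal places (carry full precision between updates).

Apply Bayes' rule sequentially, carrying P(genus P) forward.
After 'present': P(genus P) = 0.55·0.8500 / (0.55·0.8500 + 0.3·0.1500) ≈ 0.9122
After 'absent': P(genus P) = 0.45·0.9122 / (0.45·0.9122 + 0.7·0.0878) ≈ 0.8698
After 'present': P(genus P) = 0.55·0.8698 / (0.55·0.8698 + 0.3·0.1302) ≈ 0.9245
After 'present': P(genus P) = 0.55·0.9245 / (0.55·0.9245 + 0.3·0.0755) ≈ 0.9574

0.957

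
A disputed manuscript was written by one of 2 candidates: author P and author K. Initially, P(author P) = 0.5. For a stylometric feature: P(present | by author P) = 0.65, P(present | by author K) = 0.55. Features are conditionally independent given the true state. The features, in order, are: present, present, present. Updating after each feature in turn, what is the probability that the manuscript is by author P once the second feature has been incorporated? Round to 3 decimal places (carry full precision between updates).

After 'present': P(author P) = 0.65·0.5000 / (0.65·0.5000 + 0.55·0.5000) ≈ 0.5417
After 'present': P(author P) = 0.65·0.5417 / (0.65·0.5417 + 0.55·0.4583) ≈ 0.5828

0.583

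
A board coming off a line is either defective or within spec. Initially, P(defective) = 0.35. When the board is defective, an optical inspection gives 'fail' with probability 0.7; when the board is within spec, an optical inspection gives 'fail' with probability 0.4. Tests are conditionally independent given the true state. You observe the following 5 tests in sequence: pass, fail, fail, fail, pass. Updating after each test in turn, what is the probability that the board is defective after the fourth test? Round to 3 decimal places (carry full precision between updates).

0.591

After 'pass': P(defective) = 0.3·0.3500 / (0.3·0.3500 + 0.6·0.6500) ≈ 0.2121
After 'fail': P(defective) = 0.7·0.2121 / (0.7·0.2121 + 0.4·0.7879) ≈ 0.3203
After 'fail': P(defective) = 0.7·0.3203 / (0.7·0.3203 + 0.4·0.6797) ≈ 0.4519
After 'fail': P(defective) = 0.7·0.4519 / (0.7·0.4519 + 0.4·0.5481) ≈ 0.5907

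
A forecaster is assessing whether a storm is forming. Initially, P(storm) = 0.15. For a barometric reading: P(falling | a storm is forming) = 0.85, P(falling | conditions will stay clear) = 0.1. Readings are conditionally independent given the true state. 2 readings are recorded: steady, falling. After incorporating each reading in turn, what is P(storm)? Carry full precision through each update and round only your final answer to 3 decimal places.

0.200

After 'steady': P(storm) = 0.15·0.1500 / (0.15·0.1500 + 0.9·0.8500) ≈ 0.0286
After 'falling': P(storm) = 0.85·0.0286 / (0.85·0.0286 + 0.1·0.9714) ≈ 0.2000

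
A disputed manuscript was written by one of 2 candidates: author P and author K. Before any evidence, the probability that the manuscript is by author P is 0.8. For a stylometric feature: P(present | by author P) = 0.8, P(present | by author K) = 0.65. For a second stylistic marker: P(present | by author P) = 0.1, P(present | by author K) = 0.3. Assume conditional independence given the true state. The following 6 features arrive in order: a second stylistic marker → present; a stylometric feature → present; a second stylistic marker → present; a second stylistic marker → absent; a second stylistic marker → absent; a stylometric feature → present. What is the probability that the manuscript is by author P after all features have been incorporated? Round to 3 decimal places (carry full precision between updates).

0.527

After a second stylistic marker='present': P(author P) = 0.1·0.8000 / (0.1·0.8000 + 0.3·0.2000) ≈ 0.5714
After a stylometric feature='present': P(author P) = 0.8·0.5714 / (0.8·0.5714 + 0.65·0.4286) ≈ 0.6214
After a second stylistic marker='present': P(author P) = 0.1·0.6214 / (0.1·0.6214 + 0.3·0.3786) ≈ 0.3536
After a second stylistic marker='absent': P(author P) = 0.9·0.3536 / (0.9·0.3536 + 0.7·0.6464) ≈ 0.4129
After a second stylistic marker='absent': P(author P) = 0.9·0.4129 / (0.9·0.4129 + 0.7·0.5871) ≈ 0.4749
After a stylometric feature='present': P(author P) = 0.8·0.4749 / (0.8·0.4749 + 0.65·0.5251) ≈ 0.5267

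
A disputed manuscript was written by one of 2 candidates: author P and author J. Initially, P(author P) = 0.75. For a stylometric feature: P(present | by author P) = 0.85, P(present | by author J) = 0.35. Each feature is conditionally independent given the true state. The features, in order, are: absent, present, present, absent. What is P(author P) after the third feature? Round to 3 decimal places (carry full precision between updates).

0.803

After 'absent': P(author P) = 0.15·0.7500 / (0.15·0.7500 + 0.65·0.2500) ≈ 0.4091
After 'present': P(author P) = 0.85·0.4091 / (0.85·0.4091 + 0.35·0.5909) ≈ 0.6270
After 'present': P(author P) = 0.85·0.6270 / (0.85·0.6270 + 0.35·0.3730) ≈ 0.8033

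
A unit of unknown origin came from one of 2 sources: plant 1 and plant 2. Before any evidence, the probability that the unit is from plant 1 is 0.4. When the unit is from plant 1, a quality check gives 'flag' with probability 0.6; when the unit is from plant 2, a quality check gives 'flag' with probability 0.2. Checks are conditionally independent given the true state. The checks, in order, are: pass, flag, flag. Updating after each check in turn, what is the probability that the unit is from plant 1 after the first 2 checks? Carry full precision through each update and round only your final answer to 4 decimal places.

0.5000

After 'pass': P(plant 1) = 0.4·0.4000 / (0.4·0.4000 + 0.8·0.6000) ≈ 0.2500
After 'flag': P(plant 1) = 0.6·0.2500 / (0.6·0.2500 + 0.2·0.7500) ≈ 0.5000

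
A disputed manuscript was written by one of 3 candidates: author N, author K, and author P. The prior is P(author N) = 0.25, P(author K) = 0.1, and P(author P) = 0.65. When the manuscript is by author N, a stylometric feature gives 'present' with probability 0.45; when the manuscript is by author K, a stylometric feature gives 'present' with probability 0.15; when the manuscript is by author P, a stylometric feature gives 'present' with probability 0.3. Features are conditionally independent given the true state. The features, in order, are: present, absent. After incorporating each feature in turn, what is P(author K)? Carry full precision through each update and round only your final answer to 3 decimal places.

After 'present': normaliser = 0.45·0.2500 + 0.15·0.1000 + 0.3·0.6500; P(author N) ≈ 0.3488, P(author K) ≈ 0.0465, P(author P) ≈ 0.6047
After 'absent': normaliser = 0.55·0.3488 + 0.85·0.0465 + 0.7·0.6047; P(author N) ≈ 0.2931, P(author K) ≈ 0.0604, P(author P) ≈ 0.6465

0.060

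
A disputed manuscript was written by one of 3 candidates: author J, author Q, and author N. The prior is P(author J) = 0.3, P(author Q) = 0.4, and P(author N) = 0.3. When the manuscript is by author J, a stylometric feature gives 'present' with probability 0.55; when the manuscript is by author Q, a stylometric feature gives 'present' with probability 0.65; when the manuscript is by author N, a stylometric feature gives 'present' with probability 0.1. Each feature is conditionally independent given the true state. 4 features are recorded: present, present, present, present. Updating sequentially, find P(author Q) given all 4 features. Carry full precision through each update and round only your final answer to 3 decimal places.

0.722

After 'present': normaliser = 0.55·0.3000 + 0.65·0.4000 + 0.1·0.3000; P(author J) ≈ 0.3626, P(author Q) ≈ 0.5714, P(author N) ≈ 0.0659
After 'present': normaliser = 0.55·0.3626 + 0.65·0.5714 + 0.1·0.0659; P(author J) ≈ 0.3454, P(author Q) ≈ 0.6432, P(author N) ≈ 0.0114
After 'present': normaliser = 0.55·0.3454 + 0.65·0.6432 + 0.1·0.0114; P(author J) ≈ 0.3118, P(author Q) ≈ 0.6863, P(author N) ≈ 0.0019
After 'present': normaliser = 0.55·0.3118 + 0.65·0.6863 + 0.1·0.0019; P(author J) ≈ 0.2776, P(author Q) ≈ 0.7221, P(author N) ≈ 0.0003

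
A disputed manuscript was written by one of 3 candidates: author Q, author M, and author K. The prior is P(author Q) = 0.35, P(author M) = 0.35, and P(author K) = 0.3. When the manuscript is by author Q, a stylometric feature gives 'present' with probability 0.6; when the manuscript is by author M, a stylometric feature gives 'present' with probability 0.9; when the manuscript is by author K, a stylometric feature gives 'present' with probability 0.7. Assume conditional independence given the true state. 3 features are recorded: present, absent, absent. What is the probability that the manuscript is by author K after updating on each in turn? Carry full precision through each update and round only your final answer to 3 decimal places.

0.340

After 'present': normaliser = 0.6·0.3500 + 0.9·0.3500 + 0.7·0.3000; P(author Q) ≈ 0.2857, P(author M) ≈ 0.4286, P(author K) ≈ 0.2857
After 'absent': normaliser = 0.4·0.2857 + 0.1·0.4286 + 0.3·0.2857; P(author Q) ≈ 0.4706, P(author M) ≈ 0.1765, P(author K) ≈ 0.3529
After 'absent': normaliser = 0.4·0.4706 + 0.1·0.1765 + 0.3·0.3529; P(author Q) ≈ 0.6038, P(author M) ≈ 0.0566, P(author K) ≈ 0.3396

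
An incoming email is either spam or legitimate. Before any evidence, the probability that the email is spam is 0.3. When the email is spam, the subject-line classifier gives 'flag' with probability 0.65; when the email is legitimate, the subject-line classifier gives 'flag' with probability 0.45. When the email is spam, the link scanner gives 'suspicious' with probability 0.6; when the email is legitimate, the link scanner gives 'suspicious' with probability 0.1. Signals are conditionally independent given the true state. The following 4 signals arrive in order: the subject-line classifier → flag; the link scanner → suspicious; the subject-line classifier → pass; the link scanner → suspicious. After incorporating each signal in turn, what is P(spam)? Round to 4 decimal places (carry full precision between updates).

After the subject-line classifier='flag': P(spam) = 0.65·0.3000 / (0.65·0.3000 + 0.45·0.7000) ≈ 0.3824
After the link scanner='suspicious': P(spam) = 0.6·0.3824 / (0.6·0.3824 + 0.1·0.6176) ≈ 0.7879
After the subject-line classifier='pass': P(spam) = 0.35·0.7879 / (0.35·0.7879 + 0.55·0.2121) ≈ 0.7027
After the link scanner='suspicious': P(spam) = 0.6·0.7027 / (0.6·0.7027 + 0.1·0.2973) ≈ 0.9341

0.9341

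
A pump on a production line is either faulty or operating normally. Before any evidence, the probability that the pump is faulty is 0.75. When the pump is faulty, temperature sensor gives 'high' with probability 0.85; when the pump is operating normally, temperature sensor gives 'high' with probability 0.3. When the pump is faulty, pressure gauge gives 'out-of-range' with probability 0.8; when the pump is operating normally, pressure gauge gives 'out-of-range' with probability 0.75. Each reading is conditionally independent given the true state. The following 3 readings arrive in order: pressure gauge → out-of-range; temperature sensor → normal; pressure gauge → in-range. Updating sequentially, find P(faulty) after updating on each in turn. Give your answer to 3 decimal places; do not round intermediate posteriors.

0.354

After pressure gauge='out-of-range': P(faulty) = 0.8·0.7500 / (0.8·0.7500 + 0.75·0.2500) ≈ 0.7619
After temperature sensor='normal': P(faulty) = 0.15·0.7619 / (0.15·0.7619 + 0.7·0.2381) ≈ 0.4068
After pressure gauge='in-range': P(faulty) = 0.2·0.4068 / (0.2·0.4068 + 0.25·0.5932) ≈ 0.3542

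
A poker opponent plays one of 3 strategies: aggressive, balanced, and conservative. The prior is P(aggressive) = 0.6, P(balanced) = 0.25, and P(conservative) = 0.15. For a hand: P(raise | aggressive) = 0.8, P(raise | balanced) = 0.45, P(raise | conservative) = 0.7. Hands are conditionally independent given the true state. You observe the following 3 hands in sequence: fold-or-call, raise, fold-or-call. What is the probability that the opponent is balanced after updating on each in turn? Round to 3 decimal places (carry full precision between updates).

Each posterior becomes the prior for the next update.
After 'fold-or-call': normaliser = 0.2·0.6000 + 0.55·0.2500 + 0.3·0.1500; P(aggressive) ≈ 0.3967, P(balanced) ≈ 0.4545, P(conservative) ≈ 0.1488
After 'raise': normaliser = 0.8·0.3967 + 0.45·0.4545 + 0.7·0.1488; P(aggressive) ≈ 0.5069, P(balanced) ≈ 0.3267, P(conservative) ≈ 0.1663
After 'fold-or-call': normaliser = 0.2·0.5069 + 0.55·0.3267 + 0.3·0.1663; P(aggressive) ≈ 0.3063, P(balanced) ≈ 0.5429, P(conservative) ≈ 0.1508

0.543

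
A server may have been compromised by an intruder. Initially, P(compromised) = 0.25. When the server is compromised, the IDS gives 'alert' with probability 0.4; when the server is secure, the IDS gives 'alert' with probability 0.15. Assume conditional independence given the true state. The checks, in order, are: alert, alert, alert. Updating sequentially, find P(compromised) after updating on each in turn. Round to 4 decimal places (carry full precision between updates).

0.8634

After 'alert': P(compromised) = 0.4·0.2500 / (0.4·0.2500 + 0.15·0.7500) ≈ 0.4706
After 'alert': P(compromised) = 0.4·0.4706 / (0.4·0.4706 + 0.15·0.5294) ≈ 0.7033
After 'alert': P(compromised) = 0.4·0.7033 / (0.4·0.7033 + 0.15·0.2967) ≈ 0.8634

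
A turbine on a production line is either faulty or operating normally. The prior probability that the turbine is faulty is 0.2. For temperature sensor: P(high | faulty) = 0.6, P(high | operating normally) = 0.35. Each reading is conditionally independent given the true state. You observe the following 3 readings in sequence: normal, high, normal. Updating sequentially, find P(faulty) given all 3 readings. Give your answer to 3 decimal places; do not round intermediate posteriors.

0.140

Each posterior becomes the prior for the next update.
After 'normal': P(faulty) = 0.4·0.2000 / (0.4·0.2000 + 0.65·0.8000) ≈ 0.1333
After 'high': P(faulty) = 0.6·0.1333 / (0.6·0.1333 + 0.35·0.8667) ≈ 0.2087
After 'normal': P(faulty) = 0.4·0.2087 / (0.4·0.2087 + 0.65·0.7913) ≈ 0.1396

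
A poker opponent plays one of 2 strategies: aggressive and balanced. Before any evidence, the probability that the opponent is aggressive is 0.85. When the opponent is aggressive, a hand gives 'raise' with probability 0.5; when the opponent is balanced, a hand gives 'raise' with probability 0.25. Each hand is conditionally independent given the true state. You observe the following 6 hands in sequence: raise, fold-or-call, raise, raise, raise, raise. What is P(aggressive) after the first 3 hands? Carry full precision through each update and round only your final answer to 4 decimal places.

0.9379

Each posterior becomes the prior for the next update.
After 'raise': P(aggressive) = 0.5·0.8500 / (0.5·0.8500 + 0.25·0.1500) ≈ 0.9189
After 'fold-or-call': P(aggressive) = 0.5·0.9189 / (0.5·0.9189 + 0.75·0.0811) ≈ 0.8831
After 'raise': P(aggressive) = 0.5·0.8831 / (0.5·0.8831 + 0.25·0.1169) ≈ 0.9379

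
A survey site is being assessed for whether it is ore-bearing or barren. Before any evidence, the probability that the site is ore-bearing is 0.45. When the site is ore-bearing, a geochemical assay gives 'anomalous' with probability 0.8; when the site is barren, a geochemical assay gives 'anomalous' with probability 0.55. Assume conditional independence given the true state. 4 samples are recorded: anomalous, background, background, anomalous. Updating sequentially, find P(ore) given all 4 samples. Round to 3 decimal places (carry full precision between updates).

0.255

After 'anomalous': P(ore) = 0.8·0.4500 / (0.8·0.4500 + 0.55·0.5500) ≈ 0.5434
After 'background': P(ore) = 0.2·0.5434 / (0.2·0.5434 + 0.45·0.4566) ≈ 0.3459
After 'background': P(ore) = 0.2·0.3459 / (0.2·0.3459 + 0.45·0.6541) ≈ 0.1903
After 'anomalous': P(ore) = 0.8·0.1903 / (0.8·0.1903 + 0.55·0.8097) ≈ 0.2548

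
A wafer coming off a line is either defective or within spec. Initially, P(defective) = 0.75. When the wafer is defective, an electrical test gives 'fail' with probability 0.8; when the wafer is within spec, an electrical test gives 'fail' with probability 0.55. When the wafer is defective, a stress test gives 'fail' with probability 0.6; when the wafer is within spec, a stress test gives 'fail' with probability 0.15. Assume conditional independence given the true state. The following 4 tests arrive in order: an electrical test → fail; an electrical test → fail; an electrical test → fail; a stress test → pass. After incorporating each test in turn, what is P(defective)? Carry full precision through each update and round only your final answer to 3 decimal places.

0.813

After an electrical test='fail': P(defective) = 0.8·0.7500 / (0.8·0.7500 + 0.55·0.2500) ≈ 0.8136
After an electrical test='fail': P(defective) = 0.8·0.8136 / (0.8·0.8136 + 0.55·0.1864) ≈ 0.8639
After an electrical test='fail': P(defective) = 0.8·0.8639 / (0.8·0.8639 + 0.55·0.1361) ≈ 0.9023
After a stress test='pass': P(defective) = 0.4·0.9023 / (0.4·0.9023 + 0.85·0.0977) ≈ 0.8129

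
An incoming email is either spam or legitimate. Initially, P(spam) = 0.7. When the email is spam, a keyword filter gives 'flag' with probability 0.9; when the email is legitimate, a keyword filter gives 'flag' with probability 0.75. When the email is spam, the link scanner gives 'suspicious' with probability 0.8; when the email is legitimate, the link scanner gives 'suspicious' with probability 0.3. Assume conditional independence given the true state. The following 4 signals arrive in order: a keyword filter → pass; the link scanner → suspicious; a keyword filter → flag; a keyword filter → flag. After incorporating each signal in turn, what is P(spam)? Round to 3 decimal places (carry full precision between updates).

After a keyword filter='pass': P(spam) = 0.1·0.7000 / (0.1·0.7000 + 0.25·0.3000) ≈ 0.4828
After the link scanner='suspicious': P(spam) = 0.8·0.4828 / (0.8·0.4828 + 0.3·0.5172) ≈ 0.7134
After a keyword filter='flag': P(spam) = 0.9·0.7134 / (0.9·0.7134 + 0.75·0.2866) ≈ 0.7492
After a keyword filter='flag': P(spam) = 0.9·0.7492 / (0.9·0.7492 + 0.75·0.2508) ≈ 0.7818

0.782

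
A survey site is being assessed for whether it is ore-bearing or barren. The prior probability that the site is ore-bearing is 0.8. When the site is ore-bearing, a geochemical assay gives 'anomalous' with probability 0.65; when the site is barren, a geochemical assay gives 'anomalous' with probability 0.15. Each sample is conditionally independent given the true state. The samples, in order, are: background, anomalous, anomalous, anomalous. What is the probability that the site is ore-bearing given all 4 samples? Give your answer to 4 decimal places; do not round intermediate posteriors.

After 'background': P(ore) = 0.35·0.8000 / (0.35·0.8000 + 0.85·0.2000) ≈ 0.6222
After 'anomalous': P(ore) = 0.65·0.6222 / (0.65·0.6222 + 0.15·0.3778) ≈ 0.8771
After 'anomalous': P(ore) = 0.65·0.8771 / (0.65·0.8771 + 0.15·0.1229) ≈ 0.9687
After 'anomalous': P(ore) = 0.65·0.9687 / (0.65·0.9687 + 0.15·0.0313) ≈ 0.9926

0.9926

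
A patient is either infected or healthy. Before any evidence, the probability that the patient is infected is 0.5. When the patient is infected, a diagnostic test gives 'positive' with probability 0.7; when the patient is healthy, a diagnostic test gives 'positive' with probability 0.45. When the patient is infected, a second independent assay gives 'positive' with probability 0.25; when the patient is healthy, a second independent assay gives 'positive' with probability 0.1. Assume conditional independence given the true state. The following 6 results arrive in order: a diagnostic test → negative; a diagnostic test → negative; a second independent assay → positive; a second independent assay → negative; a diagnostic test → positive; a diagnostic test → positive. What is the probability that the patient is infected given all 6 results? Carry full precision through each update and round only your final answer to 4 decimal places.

After a diagnostic test='negative': P(infected) = 0.3·0.5000 / (0.3·0.5000 + 0.55·0.5000) ≈ 0.3529
After a diagnostic test='negative': P(infected) = 0.3·0.3529 / (0.3·0.3529 + 0.55·0.6471) ≈ 0.2293
After a second independent assay='positive': P(infected) = 0.25·0.2293 / (0.25·0.2293 + 0.1·0.7707) ≈ 0.4265
After a second independent assay='negative': P(infected) = 0.75·0.4265 / (0.75·0.4265 + 0.9·0.5735) ≈ 0.3827
After a diagnostic test='positive': P(infected) = 0.7·0.3827 / (0.7·0.3827 + 0.45·0.6173) ≈ 0.4909
After a diagnostic test='positive': P(infected) = 0.7·0.4909 / (0.7·0.4909 + 0.45·0.5091) ≈ 0.6000

0.6000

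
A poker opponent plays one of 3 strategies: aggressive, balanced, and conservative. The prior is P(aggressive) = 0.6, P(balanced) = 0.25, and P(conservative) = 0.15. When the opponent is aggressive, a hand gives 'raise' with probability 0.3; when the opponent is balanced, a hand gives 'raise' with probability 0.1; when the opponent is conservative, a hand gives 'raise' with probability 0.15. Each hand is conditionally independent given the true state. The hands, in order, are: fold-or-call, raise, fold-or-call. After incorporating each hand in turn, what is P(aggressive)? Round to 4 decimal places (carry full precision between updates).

0.7073

After 'fold-or-call': normaliser = 0.7·0.6000 + 0.9·0.2500 + 0.85·0.1500; P(aggressive) ≈ 0.5437, P(balanced) ≈ 0.2913, P(conservative) ≈ 0.1650
After 'raise': normaliser = 0.3·0.5437 + 0.1·0.2913 + 0.15·0.1650; P(aggressive) ≈ 0.7517, P(balanced) ≈ 0.1342, P(conservative) ≈ 0.1141
After 'fold-or-call': normaliser = 0.7·0.7517 + 0.9·0.1342 + 0.85·0.1141; P(aggressive) ≈ 0.7073, P(balanced) ≈ 0.1624, P(conservative) ≈ 0.1304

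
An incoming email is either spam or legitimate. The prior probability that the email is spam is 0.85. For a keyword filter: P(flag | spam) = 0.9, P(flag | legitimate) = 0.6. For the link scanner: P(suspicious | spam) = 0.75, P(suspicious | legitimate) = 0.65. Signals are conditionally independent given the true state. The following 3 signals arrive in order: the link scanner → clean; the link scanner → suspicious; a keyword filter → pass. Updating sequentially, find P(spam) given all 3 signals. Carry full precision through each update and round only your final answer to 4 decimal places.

0.5387

After the link scanner='clean': P(spam) = 0.25·0.8500 / (0.25·0.8500 + 0.35·0.1500) ≈ 0.8019
After the link scanner='suspicious': P(spam) = 0.75·0.8019 / (0.75·0.8019 + 0.65·0.1981) ≈ 0.8236
After a keyword filter='pass': P(spam) = 0.1·0.8236 / (0.1·0.8236 + 0.4·0.1764) ≈ 0.5387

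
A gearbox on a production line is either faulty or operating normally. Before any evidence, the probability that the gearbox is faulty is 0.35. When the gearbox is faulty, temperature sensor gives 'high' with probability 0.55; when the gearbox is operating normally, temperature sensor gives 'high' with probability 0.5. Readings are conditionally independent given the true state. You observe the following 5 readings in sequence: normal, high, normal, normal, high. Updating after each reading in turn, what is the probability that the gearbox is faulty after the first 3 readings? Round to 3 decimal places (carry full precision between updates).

0.324

After 'normal': P(faulty) = 0.45·0.3500 / (0.45·0.3500 + 0.5·0.6500) ≈ 0.3264
After 'high': P(faulty) = 0.55·0.3264 / (0.55·0.3264 + 0.5·0.6736) ≈ 0.3477
After 'normal': P(faulty) = 0.45·0.3477 / (0.45·0.3477 + 0.5·0.6523) ≈ 0.3242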